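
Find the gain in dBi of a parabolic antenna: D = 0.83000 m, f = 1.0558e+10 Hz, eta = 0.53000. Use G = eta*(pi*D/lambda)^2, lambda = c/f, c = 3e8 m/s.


lambda = c / f = 3.0000e+08 / 1.0558e+10 = 0.02841447 m
G_linear = 0.53000 * (pi * 0.83000 / 0.02841447)^2 = 4463.265
G_dBi = 10 * log10(4463.265) = 36.50 dBi

36.50 dBi


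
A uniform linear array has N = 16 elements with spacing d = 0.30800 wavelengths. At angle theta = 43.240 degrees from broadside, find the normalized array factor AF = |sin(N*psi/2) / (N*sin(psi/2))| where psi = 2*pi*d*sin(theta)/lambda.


psi = 2*pi*0.30800*sin(43.240 deg) = 1.325735 rad
AF = |sin(16*1.325735/2) / (16*sin(1.325735/2))| = 0.09395

0.09395


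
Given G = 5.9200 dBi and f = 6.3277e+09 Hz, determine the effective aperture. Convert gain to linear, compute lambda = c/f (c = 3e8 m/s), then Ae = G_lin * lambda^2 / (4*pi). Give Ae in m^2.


lambda = c / f = 3.0000e+08 / 6.3277e+09 = 0.04741059 m
G_linear = 10^(5.9200/10) = 3.908409
Ae = G_linear * lambda^2 / (4*pi) = 3.908409 * 0.04741059^2 / (4*pi) = 6.991e-04 m^2

6.991e-04 m^2


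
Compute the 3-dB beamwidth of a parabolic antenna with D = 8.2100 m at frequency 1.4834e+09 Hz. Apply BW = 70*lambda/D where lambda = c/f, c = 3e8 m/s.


lambda = c / f = 3.0000e+08 / 1.4834e+09 = 0.2022381 m
BW = 70 * 0.2022381 / 8.2100 = 1.724 deg

1.724 deg


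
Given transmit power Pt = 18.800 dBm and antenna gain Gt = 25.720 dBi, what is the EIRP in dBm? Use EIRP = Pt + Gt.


EIRP = Pt + Gt = 18.800 + 25.720 = 44.52 dBm

44.52 dBm


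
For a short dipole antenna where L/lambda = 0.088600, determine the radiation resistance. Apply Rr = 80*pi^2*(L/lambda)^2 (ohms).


Rr = 80 * pi^2 * (0.088600)^2 = 80 * 9.869604 * 7.849960e-03 = 6.198 ohm

6.198 ohm


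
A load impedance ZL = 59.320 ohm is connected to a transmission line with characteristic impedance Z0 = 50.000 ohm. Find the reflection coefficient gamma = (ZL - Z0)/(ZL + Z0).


gamma = (59.320 - 50.000) / (59.320 + 50.000) = 0.08525

0.08525


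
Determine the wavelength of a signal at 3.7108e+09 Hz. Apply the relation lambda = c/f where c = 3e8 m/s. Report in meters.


lambda = c / f = 3.0000e+08 / 3.7108e+09 = 0.08085 m

0.08085 m


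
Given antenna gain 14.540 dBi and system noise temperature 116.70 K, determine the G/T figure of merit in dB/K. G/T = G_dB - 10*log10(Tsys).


G/T = 14.540 - 10*log10(116.70) = 14.540 - 20.67071 = -6.131 dB/K

-6.131 dB/K


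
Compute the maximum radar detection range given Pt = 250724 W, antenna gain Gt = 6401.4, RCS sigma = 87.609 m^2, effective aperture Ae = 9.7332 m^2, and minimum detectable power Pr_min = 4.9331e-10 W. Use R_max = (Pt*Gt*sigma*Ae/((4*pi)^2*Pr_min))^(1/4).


R^4 = 250724*6401.4*87.609*9.7332 / ((4*pi)^2 * 4.9331e-10) = 1.756854e+19
R_max = 1.756854e+19^0.25 = 64742 m

64742 m


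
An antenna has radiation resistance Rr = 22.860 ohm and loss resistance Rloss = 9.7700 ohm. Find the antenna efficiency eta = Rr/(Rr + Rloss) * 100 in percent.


eta = 22.860 / (22.860 + 9.7700) * 100 = 70.06%

70.06%


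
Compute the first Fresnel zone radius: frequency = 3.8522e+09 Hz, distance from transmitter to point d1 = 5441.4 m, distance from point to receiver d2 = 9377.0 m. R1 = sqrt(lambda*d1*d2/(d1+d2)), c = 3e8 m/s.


lambda = c / f = 3.0000e+08 / 3.8522e+09 = 0.07787758 m
R1 = sqrt(0.07787758 * 5441.4 * 9377.0 / (5441.4 + 9377.0)) = 16.38 m

16.38 m


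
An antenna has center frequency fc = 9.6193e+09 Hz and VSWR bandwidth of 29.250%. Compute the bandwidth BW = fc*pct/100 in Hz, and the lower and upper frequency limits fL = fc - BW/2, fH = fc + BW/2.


BW = 9.6193e+09 * 29.250/100 = 2.813645e+09 Hz
fL = 9.6193e+09 - 2.813645e+09/2 = 8.212e+09 Hz
fH = 9.6193e+09 + 2.813645e+09/2 = 1.103e+10 Hz

BW=2.814e+09 Hz, fL=8.212e+09 Hz, fH=1.103e+10 Hz


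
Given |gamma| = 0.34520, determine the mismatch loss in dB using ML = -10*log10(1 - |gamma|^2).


ML = -10 * log10(1 - 0.34520^2) = -10 * log10(0.88083696) = 0.5510 dB

0.5510 dB


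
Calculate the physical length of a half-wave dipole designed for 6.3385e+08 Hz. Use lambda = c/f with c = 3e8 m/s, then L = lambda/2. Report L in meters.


lambda = c / f = 3.0000e+08 / 6.3385e+08 = 0.4732981 m
L = lambda / 2 = 0.4732981 / 2 = 0.2366 m

0.2366 m


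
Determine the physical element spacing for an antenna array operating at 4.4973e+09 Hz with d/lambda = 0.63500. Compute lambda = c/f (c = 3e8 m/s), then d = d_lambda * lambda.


lambda = c / f = 3.0000e+08 / 4.4973e+09 = 0.06670669 m
d = 0.63500 * 0.06670669 = 0.04236 m

0.04236 m


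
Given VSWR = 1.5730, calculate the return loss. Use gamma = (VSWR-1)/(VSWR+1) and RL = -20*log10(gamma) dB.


gamma = (1.5730 - 1) / (1.5730 + 1) = 0.2226972
RL = -20 * log10(0.2226972) = 13.05 dB

13.05 dB


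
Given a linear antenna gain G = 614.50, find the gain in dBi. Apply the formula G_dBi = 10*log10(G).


G_dBi = 10 * log10(614.50) = 27.89 dBi

27.89 dBi


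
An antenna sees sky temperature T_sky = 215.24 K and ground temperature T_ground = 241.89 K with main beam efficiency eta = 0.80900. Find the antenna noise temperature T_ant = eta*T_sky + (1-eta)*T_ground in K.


T_ant = 0.80900 * 215.24 + (1 - 0.80900) * 241.89 = 220.3 K

220.3 K


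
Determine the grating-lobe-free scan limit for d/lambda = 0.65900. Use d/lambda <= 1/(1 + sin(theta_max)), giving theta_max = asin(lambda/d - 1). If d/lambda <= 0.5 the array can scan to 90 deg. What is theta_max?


lambda/d - 1 = 1/0.65900 - 1 = 0.5174507
theta_max = asin(0.5174507) = 31.16 deg

31.16 deg


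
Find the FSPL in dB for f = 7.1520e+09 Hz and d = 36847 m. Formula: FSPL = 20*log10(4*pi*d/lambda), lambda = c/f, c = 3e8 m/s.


lambda = c / f = 3.0000e+08 / 7.1520e+09 = 0.04194631 m
FSPL = 20 * log10(4*pi*36847/0.04194631) = 140.9 dB

140.9 dB


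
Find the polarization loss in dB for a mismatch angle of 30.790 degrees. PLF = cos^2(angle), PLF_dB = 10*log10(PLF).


PLF_linear = cos^2(30.790 deg) = 0.7379656
PLF_dB = 10 * log10(0.7379656) = -1.320 dB

-1.320 dB


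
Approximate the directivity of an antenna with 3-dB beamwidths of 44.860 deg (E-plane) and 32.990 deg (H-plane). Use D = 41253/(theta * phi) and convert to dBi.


D_linear = 41253 / (44.860 * 32.990) = 27.87494
D_dBi = 10 * log10(27.87494) = 14.45 dBi

14.45 dBi


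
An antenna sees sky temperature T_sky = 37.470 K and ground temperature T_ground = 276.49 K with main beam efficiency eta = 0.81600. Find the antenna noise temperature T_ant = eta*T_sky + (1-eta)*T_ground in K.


T_ant = 0.81600 * 37.470 + (1 - 0.81600) * 276.49 = 81.45 K

81.45 K


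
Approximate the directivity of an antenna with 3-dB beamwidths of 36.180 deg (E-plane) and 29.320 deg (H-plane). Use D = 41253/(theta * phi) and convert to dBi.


D_linear = 41253 / (36.180 * 29.320) = 38.88866
D_dBi = 10 * log10(38.88866) = 15.90 dBi

15.90 dBi


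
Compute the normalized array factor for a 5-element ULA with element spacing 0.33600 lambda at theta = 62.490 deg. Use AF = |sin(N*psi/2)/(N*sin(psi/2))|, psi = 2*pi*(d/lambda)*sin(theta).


psi = 2*pi*0.33600*sin(62.490 deg) = 1.872443 rad
AF = |sin(5*1.872443/2) / (5*sin(1.872443/2))| = 0.2482

0.2482


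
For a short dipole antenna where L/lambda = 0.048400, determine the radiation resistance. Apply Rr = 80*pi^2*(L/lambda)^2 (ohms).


Rr = 80 * pi^2 * (0.048400)^2 = 80 * 9.869604 * 2.342560e-03 = 1.850 ohm

1.850 ohm


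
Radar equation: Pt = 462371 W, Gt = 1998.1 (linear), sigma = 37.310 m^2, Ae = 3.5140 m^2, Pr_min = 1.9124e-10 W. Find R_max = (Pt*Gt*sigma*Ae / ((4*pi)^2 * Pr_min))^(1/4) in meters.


R^4 = 462371*1998.1*37.310*3.5140 / ((4*pi)^2 * 1.9124e-10) = 4.010849e+18
R_max = 4.010849e+18^0.25 = 44752 m

44752 m


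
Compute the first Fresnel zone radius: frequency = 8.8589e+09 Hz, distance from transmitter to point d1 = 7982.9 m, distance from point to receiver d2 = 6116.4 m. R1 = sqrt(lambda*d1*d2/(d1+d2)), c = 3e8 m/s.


lambda = c / f = 3.0000e+08 / 8.8589e+09 = 0.03386425 m
R1 = sqrt(0.03386425 * 7982.9 * 6116.4 / (7982.9 + 6116.4)) = 10.83 m

10.83 m


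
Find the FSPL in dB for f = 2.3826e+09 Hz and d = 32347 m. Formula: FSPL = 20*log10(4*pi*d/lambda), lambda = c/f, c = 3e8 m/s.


lambda = c / f = 3.0000e+08 / 2.3826e+09 = 0.1259129 m
FSPL = 20 * log10(4*pi*32347/0.1259129) = 130.2 dB

130.2 dB


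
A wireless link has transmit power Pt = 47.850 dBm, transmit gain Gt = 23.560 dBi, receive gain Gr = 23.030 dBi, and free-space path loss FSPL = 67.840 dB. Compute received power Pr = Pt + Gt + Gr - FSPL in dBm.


Pr = 47.850 + 23.560 + 23.030 - 67.840 = 26.60 dBm

26.60 dBm


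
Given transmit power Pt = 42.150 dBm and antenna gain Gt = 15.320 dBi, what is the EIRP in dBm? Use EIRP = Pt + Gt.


EIRP = Pt + Gt = 42.150 + 15.320 = 57.47 dBm

57.47 dBm


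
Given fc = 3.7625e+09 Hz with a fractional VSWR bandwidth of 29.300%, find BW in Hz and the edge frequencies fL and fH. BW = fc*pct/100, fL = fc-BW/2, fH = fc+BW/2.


BW = 3.7625e+09 * 29.300/100 = 1.102412e+09 Hz
fL = 3.7625e+09 - 1.102412e+09/2 = 3.211e+09 Hz
fH = 3.7625e+09 + 1.102412e+09/2 = 4.314e+09 Hz

BW=1.102e+09 Hz, fL=3.211e+09 Hz, fH=4.314e+09 Hz


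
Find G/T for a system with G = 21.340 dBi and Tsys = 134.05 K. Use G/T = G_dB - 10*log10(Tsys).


G/T = 21.340 - 10*log10(134.05) = 21.340 - 21.27267 = 0.06733 dB/K

0.06733 dB/K


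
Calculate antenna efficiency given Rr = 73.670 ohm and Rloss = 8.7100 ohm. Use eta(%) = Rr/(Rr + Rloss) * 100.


eta = 73.670 / (73.670 + 8.7100) * 100 = 89.43%

89.43%


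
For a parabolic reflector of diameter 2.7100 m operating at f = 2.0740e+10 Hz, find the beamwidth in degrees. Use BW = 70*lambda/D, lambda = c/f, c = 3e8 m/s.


lambda = c / f = 3.0000e+08 / 2.0740e+10 = 0.01446480 m
BW = 70 * 0.01446480 / 2.7100 = 0.3736 deg

0.3736 deg


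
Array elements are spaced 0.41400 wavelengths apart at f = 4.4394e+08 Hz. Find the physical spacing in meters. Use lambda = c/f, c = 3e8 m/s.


lambda = c / f = 3.0000e+08 / 4.4394e+08 = 0.6757670 m
d = 0.41400 * 0.6757670 = 0.2798 m

0.2798 m


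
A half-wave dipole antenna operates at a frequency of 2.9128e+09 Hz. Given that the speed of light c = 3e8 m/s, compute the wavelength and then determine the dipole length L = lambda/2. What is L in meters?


lambda = c / f = 3.0000e+08 / 2.9128e+09 = 0.1029937 m
L = lambda / 2 = 0.1029937 / 2 = 0.05150 m

0.05150 m


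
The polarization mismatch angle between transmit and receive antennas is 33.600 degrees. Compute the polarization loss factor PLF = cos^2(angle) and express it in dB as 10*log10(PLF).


PLF_linear = cos^2(33.600 deg) = 0.6937578
PLF_dB = 10 * log10(0.6937578) = -1.588 dB

-1.588 dB


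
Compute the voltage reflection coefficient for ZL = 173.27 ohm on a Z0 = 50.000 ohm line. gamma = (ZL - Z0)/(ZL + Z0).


gamma = (173.27 - 50.000) / (173.27 + 50.000) = 0.5521

0.5521


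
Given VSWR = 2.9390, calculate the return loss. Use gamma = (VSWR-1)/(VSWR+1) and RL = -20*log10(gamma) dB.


gamma = (2.9390 - 1) / (2.9390 + 1) = 0.4922569
RL = -20 * log10(0.4922569) = 6.156 dB

6.156 dB


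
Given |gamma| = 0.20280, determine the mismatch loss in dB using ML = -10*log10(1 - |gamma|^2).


ML = -10 * log10(1 - 0.20280^2) = -10 * log10(0.95887216) = 0.1824 dB

0.1824 dB


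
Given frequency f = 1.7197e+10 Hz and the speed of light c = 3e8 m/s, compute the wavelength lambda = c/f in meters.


lambda = c / f = 3.0000e+08 / 1.7197e+10 = 0.01744 m

0.01744 m


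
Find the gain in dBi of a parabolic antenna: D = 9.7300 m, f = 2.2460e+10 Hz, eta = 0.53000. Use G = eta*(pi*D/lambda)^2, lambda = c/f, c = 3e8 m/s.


lambda = c / f = 3.0000e+08 / 2.2460e+10 = 0.01335708 m
G_linear = 0.53000 * (pi * 9.7300 / 0.01335708)^2 = 2.775737e+06
G_dBi = 10 * log10(2.775737e+06) = 64.43 dBi

64.43 dBi


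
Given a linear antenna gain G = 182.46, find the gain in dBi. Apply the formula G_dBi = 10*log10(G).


G_dBi = 10 * log10(182.46) = 22.61 dBi

22.61 dBi


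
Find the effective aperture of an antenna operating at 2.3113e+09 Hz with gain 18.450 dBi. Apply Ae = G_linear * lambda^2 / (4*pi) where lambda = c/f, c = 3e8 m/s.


lambda = c / f = 3.0000e+08 / 2.3113e+09 = 0.1297971 m
G_linear = 10^(18.450/10) = 69.98420
Ae = G_linear * lambda^2 / (4*pi) = 69.98420 * 0.1297971^2 / (4*pi) = 0.09383 m^2

0.09383 m^2


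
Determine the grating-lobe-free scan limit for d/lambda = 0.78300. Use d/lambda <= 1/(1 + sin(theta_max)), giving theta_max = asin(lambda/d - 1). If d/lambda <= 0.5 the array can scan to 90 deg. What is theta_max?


lambda/d - 1 = 1/0.78300 - 1 = 0.2771392
theta_max = asin(0.2771392) = 16.09 deg

16.09 deg


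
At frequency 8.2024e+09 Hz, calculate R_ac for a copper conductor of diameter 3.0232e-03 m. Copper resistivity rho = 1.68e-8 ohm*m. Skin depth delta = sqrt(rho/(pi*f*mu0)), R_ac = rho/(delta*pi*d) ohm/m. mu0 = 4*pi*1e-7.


delta = sqrt(1.68e-8 / (pi * 8.2024e+09 * 4*pi*1e-7)) = 7.202849e-07 m
R_ac = 1.68e-8 / (7.202849e-07 * pi * 3.0232e-03) = 2.456 ohm/m

2.456 ohm/m


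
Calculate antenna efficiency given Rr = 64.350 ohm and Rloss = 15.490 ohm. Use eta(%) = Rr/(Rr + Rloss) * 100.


eta = 64.350 / (64.350 + 15.490) * 100 = 80.60%

80.60%


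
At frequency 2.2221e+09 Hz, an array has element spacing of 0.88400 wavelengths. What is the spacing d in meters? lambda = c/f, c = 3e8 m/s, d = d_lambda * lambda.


lambda = c / f = 3.0000e+08 / 2.2221e+09 = 0.1350074 m
d = 0.88400 * 0.1350074 = 0.1193 m

0.1193 m


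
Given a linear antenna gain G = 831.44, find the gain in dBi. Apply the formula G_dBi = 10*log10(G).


G_dBi = 10 * log10(831.44) = 29.20 dBi

29.20 dBi


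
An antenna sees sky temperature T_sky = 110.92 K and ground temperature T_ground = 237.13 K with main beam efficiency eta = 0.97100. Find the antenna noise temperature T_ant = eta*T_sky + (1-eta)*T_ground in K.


T_ant = 0.97100 * 110.92 + (1 - 0.97100) * 237.13 = 114.6 K

114.6 K


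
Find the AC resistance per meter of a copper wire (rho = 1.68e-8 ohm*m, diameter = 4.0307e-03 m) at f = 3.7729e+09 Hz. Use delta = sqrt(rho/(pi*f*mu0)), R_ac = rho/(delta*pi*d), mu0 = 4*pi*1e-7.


delta = sqrt(1.68e-8 / (pi * 3.7729e+09 * 4*pi*1e-7)) = 1.062031e-06 m
R_ac = 1.68e-8 / (1.062031e-06 * pi * 4.0307e-03) = 1.249 ohm/m

1.249 ohm/m


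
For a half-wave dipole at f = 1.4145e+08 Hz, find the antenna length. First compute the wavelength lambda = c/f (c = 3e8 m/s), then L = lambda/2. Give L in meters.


lambda = c / f = 3.0000e+08 / 1.4145e+08 = 2.120891 m
L = lambda / 2 = 2.120891 / 2 = 1.060 m

1.060 m


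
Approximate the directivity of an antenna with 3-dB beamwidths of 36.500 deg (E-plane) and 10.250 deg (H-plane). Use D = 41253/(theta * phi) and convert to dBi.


D_linear = 41253 / (36.500 * 10.250) = 110.2653
D_dBi = 10 * log10(110.2653) = 20.42 dBi

20.42 dBi


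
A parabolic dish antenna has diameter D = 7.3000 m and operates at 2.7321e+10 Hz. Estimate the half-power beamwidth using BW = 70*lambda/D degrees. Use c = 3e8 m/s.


lambda = c / f = 3.0000e+08 / 2.7321e+10 = 0.01098056 m
BW = 70 * 0.01098056 / 7.3000 = 0.1053 deg

0.1053 deg


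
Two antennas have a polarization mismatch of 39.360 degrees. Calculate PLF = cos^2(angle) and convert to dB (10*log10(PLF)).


PLF_linear = cos^2(39.360 deg) = 0.5978019
PLF_dB = 10 * log10(0.5978019) = -2.234 dB

-2.234 dB


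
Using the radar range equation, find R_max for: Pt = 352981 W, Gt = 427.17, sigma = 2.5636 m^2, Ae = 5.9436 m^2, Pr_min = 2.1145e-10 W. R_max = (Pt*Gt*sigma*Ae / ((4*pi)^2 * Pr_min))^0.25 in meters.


R^4 = 352981*427.17*2.5636*5.9436 / ((4*pi)^2 * 2.1145e-10) = 6.880571e+16
R_max = 6.880571e+16^0.25 = 16196 m

16196 m


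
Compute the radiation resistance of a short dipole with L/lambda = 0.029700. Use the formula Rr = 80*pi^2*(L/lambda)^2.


Rr = 80 * pi^2 * (0.029700)^2 = 80 * 9.869604 * 8.820900e-04 = 0.6965 ohm

0.6965 ohm


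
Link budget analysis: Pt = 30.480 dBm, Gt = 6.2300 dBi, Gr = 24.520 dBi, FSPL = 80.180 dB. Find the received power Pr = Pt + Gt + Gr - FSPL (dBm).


Pr = 30.480 + 6.2300 + 24.520 - 80.180 = -18.95 dBm

-18.95 dBm


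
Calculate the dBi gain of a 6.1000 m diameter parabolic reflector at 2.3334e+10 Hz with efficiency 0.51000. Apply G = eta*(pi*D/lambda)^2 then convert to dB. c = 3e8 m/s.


lambda = c / f = 3.0000e+08 / 2.3334e+10 = 0.01285678 m
G_linear = 0.51000 * (pi * 6.1000 / 0.01285678)^2 = 1.133092e+06
G_dBi = 10 * log10(1.133092e+06) = 60.54 dBi

60.54 dBi


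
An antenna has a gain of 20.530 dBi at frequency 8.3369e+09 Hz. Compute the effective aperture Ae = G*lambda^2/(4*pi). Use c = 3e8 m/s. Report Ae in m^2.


lambda = c / f = 3.0000e+08 / 8.3369e+09 = 0.03598460 m
G_linear = 10^(20.530/10) = 112.9796
Ae = G_linear * lambda^2 / (4*pi) = 112.9796 * 0.03598460^2 / (4*pi) = 0.01164 m^2

0.01164 m^2


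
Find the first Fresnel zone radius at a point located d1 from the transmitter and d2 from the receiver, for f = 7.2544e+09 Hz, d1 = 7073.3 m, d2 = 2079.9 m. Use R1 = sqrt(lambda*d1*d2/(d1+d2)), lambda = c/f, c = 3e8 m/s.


lambda = c / f = 3.0000e+08 / 7.2544e+09 = 0.04135421 m
R1 = sqrt(0.04135421 * 7073.3 * 2079.9 / (7073.3 + 2079.9)) = 8.153 m

8.153 m


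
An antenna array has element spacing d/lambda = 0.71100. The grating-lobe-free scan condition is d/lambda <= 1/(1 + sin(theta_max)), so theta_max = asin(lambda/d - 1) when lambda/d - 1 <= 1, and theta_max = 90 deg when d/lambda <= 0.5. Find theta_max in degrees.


lambda/d - 1 = 1/0.71100 - 1 = 0.4064698
theta_max = asin(0.4064698) = 23.98 deg

23.98 deg


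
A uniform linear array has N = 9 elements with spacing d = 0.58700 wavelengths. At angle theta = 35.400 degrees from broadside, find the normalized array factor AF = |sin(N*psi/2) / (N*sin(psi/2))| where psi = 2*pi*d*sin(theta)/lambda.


psi = 2*pi*0.58700*sin(35.400 deg) = 2.136522 rad
AF = |sin(9*2.136522/2) / (9*sin(2.136522/2))| = 0.02389

0.02389


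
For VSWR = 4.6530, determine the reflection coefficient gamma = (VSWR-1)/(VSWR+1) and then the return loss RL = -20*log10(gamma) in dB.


gamma = (4.6530 - 1) / (4.6530 + 1) = 0.6462056
RL = -20 * log10(0.6462056) = 3.793 dB

3.793 dB


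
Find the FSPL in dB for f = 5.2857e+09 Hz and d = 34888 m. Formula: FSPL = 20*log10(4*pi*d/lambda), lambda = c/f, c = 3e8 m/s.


lambda = c / f = 3.0000e+08 / 5.2857e+09 = 0.05675691 m
FSPL = 20 * log10(4*pi*34888/0.05675691) = 137.8 dB

137.8 dB


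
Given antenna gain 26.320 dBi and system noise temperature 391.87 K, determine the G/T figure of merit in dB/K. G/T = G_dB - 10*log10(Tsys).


G/T = 26.320 - 10*log10(391.87) = 26.320 - 25.93142 = 0.3886 dB/K

0.3886 dB/K


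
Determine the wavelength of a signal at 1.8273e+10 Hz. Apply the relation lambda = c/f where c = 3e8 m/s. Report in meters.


lambda = c / f = 3.0000e+08 / 1.8273e+10 = 0.01642 m

0.01642 m


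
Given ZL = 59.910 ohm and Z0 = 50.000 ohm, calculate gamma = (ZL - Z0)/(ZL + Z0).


gamma = (59.910 - 50.000) / (59.910 + 50.000) = 0.09016

0.09016


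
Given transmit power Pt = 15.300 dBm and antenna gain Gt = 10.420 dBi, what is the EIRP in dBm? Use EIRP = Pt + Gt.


EIRP = Pt + Gt = 15.300 + 10.420 = 25.72 dBm

25.72 dBm


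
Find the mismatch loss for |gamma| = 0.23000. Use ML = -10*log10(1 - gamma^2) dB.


ML = -10 * log10(1 - 0.23000^2) = -10 * log10(0.9471) = 0.2360 dB

0.2360 dB


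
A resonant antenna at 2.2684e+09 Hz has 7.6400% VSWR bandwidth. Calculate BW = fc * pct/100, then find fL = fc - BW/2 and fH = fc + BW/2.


BW = 2.2684e+09 * 7.6400/100 = 1.733058e+08 Hz
fL = 2.2684e+09 - 1.733058e+08/2 = 2.182e+09 Hz
fH = 2.2684e+09 + 1.733058e+08/2 = 2.355e+09 Hz

BW=1.733e+08 Hz, fL=2.182e+09 Hz, fH=2.355e+09 Hz


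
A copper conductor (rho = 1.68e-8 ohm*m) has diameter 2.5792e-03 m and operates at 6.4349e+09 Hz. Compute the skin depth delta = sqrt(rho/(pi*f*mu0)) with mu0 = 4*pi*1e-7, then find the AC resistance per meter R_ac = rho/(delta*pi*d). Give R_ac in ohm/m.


delta = sqrt(1.68e-8 / (pi * 6.4349e+09 * 4*pi*1e-7)) = 8.132122e-07 m
R_ac = 1.68e-8 / (8.132122e-07 * pi * 2.5792e-03) = 2.550 ohm/m

2.550 ohm/m


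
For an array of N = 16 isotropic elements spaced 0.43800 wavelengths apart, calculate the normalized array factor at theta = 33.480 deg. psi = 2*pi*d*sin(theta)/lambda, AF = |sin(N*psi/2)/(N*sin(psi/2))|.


psi = 2*pi*0.43800*sin(33.480 deg) = 1.518149 rad
AF = |sin(16*1.518149/2) / (16*sin(1.518149/2))| = 0.03713

0.03713


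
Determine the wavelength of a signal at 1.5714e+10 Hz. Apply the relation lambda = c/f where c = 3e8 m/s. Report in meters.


lambda = c / f = 3.0000e+08 / 1.5714e+10 = 0.01909 m

0.01909 m


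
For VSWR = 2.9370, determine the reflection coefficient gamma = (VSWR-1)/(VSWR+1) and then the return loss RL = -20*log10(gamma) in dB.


gamma = (2.9370 - 1) / (2.9370 + 1) = 0.4919990
RL = -20 * log10(0.4919990) = 6.161 dB

6.161 dB


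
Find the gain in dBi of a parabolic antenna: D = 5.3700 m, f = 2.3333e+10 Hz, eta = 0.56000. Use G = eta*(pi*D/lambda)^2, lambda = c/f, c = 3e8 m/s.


lambda = c / f = 3.0000e+08 / 2.3333e+10 = 0.01285733 m
G_linear = 0.56000 * (pi * 5.3700 / 0.01285733)^2 = 964128.1
G_dBi = 10 * log10(964128.1) = 59.84 dBi

59.84 dBi


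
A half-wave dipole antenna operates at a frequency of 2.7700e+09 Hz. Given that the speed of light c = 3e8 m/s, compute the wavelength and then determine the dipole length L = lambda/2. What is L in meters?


lambda = c / f = 3.0000e+08 / 2.7700e+09 = 0.1083032 m
L = lambda / 2 = 0.1083032 / 2 = 0.05415 m

0.05415 m


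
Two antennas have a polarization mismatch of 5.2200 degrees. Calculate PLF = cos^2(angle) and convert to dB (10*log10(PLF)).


PLF_linear = cos^2(5.2200 deg) = 0.9917226
PLF_dB = 10 * log10(0.9917226) = -0.03610 dB

-0.03610 dB


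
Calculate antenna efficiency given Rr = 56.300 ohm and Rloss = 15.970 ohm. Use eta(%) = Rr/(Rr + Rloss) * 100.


eta = 56.300 / (56.300 + 15.970) * 100 = 77.90%

77.90%


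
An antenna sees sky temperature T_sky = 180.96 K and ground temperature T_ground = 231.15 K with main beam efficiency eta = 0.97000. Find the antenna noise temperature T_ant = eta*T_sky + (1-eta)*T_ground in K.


T_ant = 0.97000 * 180.96 + (1 - 0.97000) * 231.15 = 182.5 K

182.5 K


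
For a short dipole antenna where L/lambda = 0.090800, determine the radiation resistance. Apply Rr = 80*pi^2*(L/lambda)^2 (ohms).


Rr = 80 * pi^2 * (0.090800)^2 = 80 * 9.869604 * 8.244640e-03 = 6.510 ohm

6.510 ohm


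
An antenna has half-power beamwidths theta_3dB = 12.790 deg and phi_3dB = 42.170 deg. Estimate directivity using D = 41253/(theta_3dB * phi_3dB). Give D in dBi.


D_linear = 41253 / (12.790 * 42.170) = 76.48590
D_dBi = 10 * log10(76.48590) = 18.84 dBi

18.84 dBi


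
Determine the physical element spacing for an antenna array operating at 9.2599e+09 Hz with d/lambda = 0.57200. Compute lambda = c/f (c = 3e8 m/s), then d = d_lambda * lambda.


lambda = c / f = 3.0000e+08 / 9.2599e+09 = 0.03239776 m
d = 0.57200 * 0.03239776 = 0.01853 m

0.01853 m


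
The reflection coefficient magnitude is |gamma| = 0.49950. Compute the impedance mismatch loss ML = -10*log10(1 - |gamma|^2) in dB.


ML = -10 * log10(1 - 0.49950^2) = -10 * log10(0.75049975) = 1.246 dB

1.246 dB


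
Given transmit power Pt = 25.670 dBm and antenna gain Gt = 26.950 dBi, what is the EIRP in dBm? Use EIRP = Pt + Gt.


EIRP = Pt + Gt = 25.670 + 26.950 = 52.62 dBm

52.62 dBm


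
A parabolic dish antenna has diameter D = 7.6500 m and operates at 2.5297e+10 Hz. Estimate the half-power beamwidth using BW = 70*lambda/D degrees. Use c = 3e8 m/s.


lambda = c / f = 3.0000e+08 / 2.5297e+10 = 0.01185911 m
BW = 70 * 0.01185911 / 7.6500 = 0.1085 deg

0.1085 deg


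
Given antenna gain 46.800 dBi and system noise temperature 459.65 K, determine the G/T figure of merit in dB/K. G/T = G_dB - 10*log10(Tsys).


G/T = 46.800 - 10*log10(459.65) = 46.800 - 26.62427 = 20.18 dB/K

20.18 dB/K


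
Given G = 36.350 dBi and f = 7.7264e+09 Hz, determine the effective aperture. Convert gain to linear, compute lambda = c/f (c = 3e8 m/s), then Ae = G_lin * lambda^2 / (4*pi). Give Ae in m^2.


lambda = c / f = 3.0000e+08 / 7.7264e+09 = 0.03882791 m
G_linear = 10^(36.350/10) = 4315.191
Ae = G_linear * lambda^2 / (4*pi) = 4315.191 * 0.03882791^2 / (4*pi) = 0.5177 m^2

0.5177 m^2


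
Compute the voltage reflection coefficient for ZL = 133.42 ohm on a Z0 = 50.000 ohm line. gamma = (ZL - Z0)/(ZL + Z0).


gamma = (133.42 - 50.000) / (133.42 + 50.000) = 0.4548

0.4548


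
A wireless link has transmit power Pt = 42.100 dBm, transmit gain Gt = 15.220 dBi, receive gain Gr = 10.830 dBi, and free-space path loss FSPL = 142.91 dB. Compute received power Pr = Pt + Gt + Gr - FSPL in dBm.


Pr = 42.100 + 15.220 + 10.830 - 142.91 = -74.76 dBm

-74.76 dBm


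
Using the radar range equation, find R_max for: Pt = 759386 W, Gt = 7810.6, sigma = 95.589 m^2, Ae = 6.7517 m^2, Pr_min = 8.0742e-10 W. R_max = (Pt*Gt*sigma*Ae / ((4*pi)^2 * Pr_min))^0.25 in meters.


R^4 = 759386*7810.6*95.589*6.7517 / ((4*pi)^2 * 8.0742e-10) = 3.002264e+19
R_max = 3.002264e+19^0.25 = 74022 m

74022 m


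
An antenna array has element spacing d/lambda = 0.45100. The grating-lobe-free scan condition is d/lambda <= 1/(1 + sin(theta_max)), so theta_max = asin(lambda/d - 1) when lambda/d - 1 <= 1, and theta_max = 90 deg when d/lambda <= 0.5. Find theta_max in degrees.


lambda/d - 1 = 1/0.45100 - 1 = 1.217295 >= 1
d/lambda <= 0.5, so the array can scan to endfire without grating lobes: theta_max = 90 deg

90 deg


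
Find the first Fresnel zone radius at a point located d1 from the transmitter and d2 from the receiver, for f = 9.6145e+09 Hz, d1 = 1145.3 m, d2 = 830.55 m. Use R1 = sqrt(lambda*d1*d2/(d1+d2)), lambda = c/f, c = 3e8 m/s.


lambda = c / f = 3.0000e+08 / 9.6145e+09 = 0.03120287 m
R1 = sqrt(0.03120287 * 1145.3 * 830.55 / (1145.3 + 830.55)) = 3.876 m

3.876 m


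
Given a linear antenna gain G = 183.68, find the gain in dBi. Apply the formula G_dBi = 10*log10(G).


G_dBi = 10 * log10(183.68) = 22.64 dBi

22.64 dBi


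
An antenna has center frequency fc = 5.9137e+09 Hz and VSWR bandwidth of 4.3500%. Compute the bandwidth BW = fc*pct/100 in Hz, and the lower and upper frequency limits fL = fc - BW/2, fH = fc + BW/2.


BW = 5.9137e+09 * 4.3500/100 = 2.572459e+08 Hz
fL = 5.9137e+09 - 2.572459e+08/2 = 5.785e+09 Hz
fH = 5.9137e+09 + 2.572459e+08/2 = 6.042e+09 Hz

BW=2.572e+08 Hz, fL=5.785e+09 Hz, fH=6.042e+09 Hz


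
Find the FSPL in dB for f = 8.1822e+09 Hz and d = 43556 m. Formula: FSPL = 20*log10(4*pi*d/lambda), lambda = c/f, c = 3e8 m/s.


lambda = c / f = 3.0000e+08 / 8.1822e+09 = 0.03666496 m
FSPL = 20 * log10(4*pi*43556/0.03666496) = 143.5 dB

143.5 dB


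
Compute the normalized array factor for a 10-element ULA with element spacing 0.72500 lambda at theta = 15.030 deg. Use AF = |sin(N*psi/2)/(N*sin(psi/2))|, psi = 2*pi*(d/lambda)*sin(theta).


psi = 2*pi*0.72500*sin(15.030 deg) = 1.181305 rad
AF = |sin(10*1.181305/2) / (10*sin(1.181305/2))| = 0.06605

0.06605


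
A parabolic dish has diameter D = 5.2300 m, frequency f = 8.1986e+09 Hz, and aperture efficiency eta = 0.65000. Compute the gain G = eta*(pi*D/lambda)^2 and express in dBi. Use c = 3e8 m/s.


lambda = c / f = 3.0000e+08 / 8.1986e+09 = 0.03659161 m
G_linear = 0.65000 * (pi * 5.2300 / 0.03659161)^2 = 131055.0
G_dBi = 10 * log10(131055.0) = 51.17 dBi

51.17 dBi


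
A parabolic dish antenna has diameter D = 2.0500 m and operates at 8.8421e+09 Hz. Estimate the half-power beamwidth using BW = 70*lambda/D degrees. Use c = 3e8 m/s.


lambda = c / f = 3.0000e+08 / 8.8421e+09 = 0.03392859 m
BW = 70 * 0.03392859 / 2.0500 = 1.159 deg

1.159 deg


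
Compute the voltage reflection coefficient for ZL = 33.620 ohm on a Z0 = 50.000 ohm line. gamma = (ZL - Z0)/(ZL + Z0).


gamma = (33.620 - 50.000) / (33.620 + 50.000) = -0.1959

-0.1959


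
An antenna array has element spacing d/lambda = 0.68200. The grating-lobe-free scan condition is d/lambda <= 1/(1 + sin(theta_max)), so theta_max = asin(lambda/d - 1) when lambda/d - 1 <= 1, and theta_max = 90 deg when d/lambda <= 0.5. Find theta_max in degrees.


lambda/d - 1 = 1/0.68200 - 1 = 0.4662757
theta_max = asin(0.4662757) = 27.79 deg

27.79 deg


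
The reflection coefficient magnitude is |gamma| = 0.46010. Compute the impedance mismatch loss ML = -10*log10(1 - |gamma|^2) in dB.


ML = -10 * log10(1 - 0.46010^2) = -10 * log10(0.78830799) = 1.033 dB

1.033 dB


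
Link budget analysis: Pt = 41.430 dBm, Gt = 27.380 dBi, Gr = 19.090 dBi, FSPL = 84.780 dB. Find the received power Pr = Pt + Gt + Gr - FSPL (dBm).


Pr = 41.430 + 27.380 + 19.090 - 84.780 = 3.12 dBm

3.12 dBm


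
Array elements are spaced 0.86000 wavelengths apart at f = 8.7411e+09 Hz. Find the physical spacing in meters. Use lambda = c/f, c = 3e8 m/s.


lambda = c / f = 3.0000e+08 / 8.7411e+09 = 0.03432062 m
d = 0.86000 * 0.03432062 = 0.02952 m

0.02952 m


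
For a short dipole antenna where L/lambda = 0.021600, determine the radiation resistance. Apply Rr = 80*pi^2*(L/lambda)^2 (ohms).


Rr = 80 * pi^2 * (0.021600)^2 = 80 * 9.869604 * 4.665600e-04 = 0.3684 ohm

0.3684 ohm


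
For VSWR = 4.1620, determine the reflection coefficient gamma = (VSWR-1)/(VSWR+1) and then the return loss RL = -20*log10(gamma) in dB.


gamma = (4.1620 - 1) / (4.1620 + 1) = 0.6125533
RL = -20 * log10(0.6125533) = 4.257 dB

4.257 dB


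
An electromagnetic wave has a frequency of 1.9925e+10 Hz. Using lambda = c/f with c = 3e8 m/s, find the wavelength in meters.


lambda = c / f = 3.0000e+08 / 1.9925e+10 = 0.01506 m

0.01506 m


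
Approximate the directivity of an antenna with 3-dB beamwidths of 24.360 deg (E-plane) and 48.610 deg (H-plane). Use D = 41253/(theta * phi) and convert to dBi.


D_linear = 41253 / (24.360 * 48.610) = 34.83795
D_dBi = 10 * log10(34.83795) = 15.42 dBi

15.42 dBi


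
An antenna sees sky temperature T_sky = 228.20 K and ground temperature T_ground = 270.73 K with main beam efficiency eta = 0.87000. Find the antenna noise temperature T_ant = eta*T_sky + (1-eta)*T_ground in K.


T_ant = 0.87000 * 228.20 + (1 - 0.87000) * 270.73 = 233.7 K

233.7 K


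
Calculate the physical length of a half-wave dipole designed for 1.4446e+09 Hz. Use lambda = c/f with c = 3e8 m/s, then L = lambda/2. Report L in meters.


lambda = c / f = 3.0000e+08 / 1.4446e+09 = 0.2076699 m
L = lambda / 2 = 0.2076699 / 2 = 0.1038 m

0.1038 m


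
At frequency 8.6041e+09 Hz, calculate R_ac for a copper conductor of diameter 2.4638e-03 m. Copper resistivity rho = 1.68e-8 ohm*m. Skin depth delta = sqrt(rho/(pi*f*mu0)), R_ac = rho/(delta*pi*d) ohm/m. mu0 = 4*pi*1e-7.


delta = sqrt(1.68e-8 / (pi * 8.6041e+09 * 4*pi*1e-7)) = 7.032699e-07 m
R_ac = 1.68e-8 / (7.032699e-07 * pi * 2.4638e-03) = 3.086 ohm/m

3.086 ohm/m


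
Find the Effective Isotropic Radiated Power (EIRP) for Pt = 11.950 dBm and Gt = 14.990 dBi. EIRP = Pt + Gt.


EIRP = Pt + Gt = 11.950 + 14.990 = 26.94 dBm

26.94 dBm


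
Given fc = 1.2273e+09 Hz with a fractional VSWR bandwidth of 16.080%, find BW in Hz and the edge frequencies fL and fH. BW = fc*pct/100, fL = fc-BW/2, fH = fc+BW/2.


BW = 1.2273e+09 * 16.080/100 = 1.973498e+08 Hz
fL = 1.2273e+09 - 1.973498e+08/2 = 1.129e+09 Hz
fH = 1.2273e+09 + 1.973498e+08/2 = 1.326e+09 Hz

BW=1.973e+08 Hz, fL=1.129e+09 Hz, fH=1.326e+09 Hz


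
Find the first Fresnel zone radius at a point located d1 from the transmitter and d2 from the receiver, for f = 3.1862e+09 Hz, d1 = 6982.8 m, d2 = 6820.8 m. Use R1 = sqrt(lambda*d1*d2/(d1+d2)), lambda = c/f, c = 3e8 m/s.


lambda = c / f = 3.0000e+08 / 3.1862e+09 = 0.09415605 m
R1 = sqrt(0.09415605 * 6982.8 * 6820.8 / (6982.8 + 6820.8)) = 18.02 m

18.02 m


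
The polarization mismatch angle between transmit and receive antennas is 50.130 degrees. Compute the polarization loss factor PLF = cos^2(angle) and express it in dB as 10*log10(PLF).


PLF_linear = cos^2(50.130 deg) = 0.4109424
PLF_dB = 10 * log10(0.4109424) = -3.862 dB

-3.862 dB


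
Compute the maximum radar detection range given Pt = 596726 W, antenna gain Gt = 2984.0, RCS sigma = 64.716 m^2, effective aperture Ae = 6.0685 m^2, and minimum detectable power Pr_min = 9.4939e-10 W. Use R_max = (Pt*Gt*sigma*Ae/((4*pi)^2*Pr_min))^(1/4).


R^4 = 596726*2984.0*64.716*6.0685 / ((4*pi)^2 * 9.4939e-10) = 4.664471e+18
R_max = 4.664471e+18^0.25 = 46473 m

46473 m


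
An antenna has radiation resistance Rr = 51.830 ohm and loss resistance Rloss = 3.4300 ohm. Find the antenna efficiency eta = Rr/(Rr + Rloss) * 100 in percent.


eta = 51.830 / (51.830 + 3.4300) * 100 = 93.79%

93.79%


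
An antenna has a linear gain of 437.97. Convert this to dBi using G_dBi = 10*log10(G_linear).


G_dBi = 10 * log10(437.97) = 26.41 dBi

26.41 dBi


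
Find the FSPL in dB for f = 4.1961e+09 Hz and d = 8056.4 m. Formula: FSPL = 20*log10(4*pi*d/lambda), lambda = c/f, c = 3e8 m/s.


lambda = c / f = 3.0000e+08 / 4.1961e+09 = 0.07149496 m
FSPL = 20 * log10(4*pi*8056.4/0.07149496) = 123.0 dB

123.0 dB


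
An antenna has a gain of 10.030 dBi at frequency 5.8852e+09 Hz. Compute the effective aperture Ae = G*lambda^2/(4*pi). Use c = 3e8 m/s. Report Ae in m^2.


lambda = c / f = 3.0000e+08 / 5.8852e+09 = 0.05097533 m
G_linear = 10^(10.030/10) = 10.06932
Ae = G_linear * lambda^2 / (4*pi) = 10.06932 * 0.05097533^2 / (4*pi) = 2.082e-03 m^2

2.082e-03 m^2


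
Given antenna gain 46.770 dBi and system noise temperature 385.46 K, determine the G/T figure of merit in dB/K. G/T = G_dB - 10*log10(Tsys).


G/T = 46.770 - 10*log10(385.46) = 46.770 - 25.85979 = 20.91 dB/K

20.91 dB/K


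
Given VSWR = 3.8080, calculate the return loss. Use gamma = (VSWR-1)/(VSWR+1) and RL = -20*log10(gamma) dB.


gamma = (3.8080 - 1) / (3.8080 + 1) = 0.5840266
RL = -20 * log10(0.5840266) = 4.671 dB

4.671 dB


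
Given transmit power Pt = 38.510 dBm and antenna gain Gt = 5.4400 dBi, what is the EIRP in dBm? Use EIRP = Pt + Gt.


EIRP = Pt + Gt = 38.510 + 5.4400 = 43.95 dBm

43.95 dBm


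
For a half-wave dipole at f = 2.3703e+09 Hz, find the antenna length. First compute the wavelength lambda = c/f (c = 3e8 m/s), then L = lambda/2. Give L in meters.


lambda = c / f = 3.0000e+08 / 2.3703e+09 = 0.1265663 m
L = lambda / 2 = 0.1265663 / 2 = 0.06328 m

0.06328 m


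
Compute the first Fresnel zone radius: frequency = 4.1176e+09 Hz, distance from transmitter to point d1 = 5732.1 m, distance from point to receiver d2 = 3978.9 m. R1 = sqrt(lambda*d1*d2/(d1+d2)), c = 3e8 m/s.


lambda = c / f = 3.0000e+08 / 4.1176e+09 = 0.07285798 m
R1 = sqrt(0.07285798 * 5732.1 * 3978.9 / (5732.1 + 3978.9)) = 13.08 m

13.08 m


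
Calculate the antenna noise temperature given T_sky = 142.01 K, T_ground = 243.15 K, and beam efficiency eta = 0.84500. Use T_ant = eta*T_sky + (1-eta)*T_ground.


T_ant = 0.84500 * 142.01 + (1 - 0.84500) * 243.15 = 157.7 K

157.7 K


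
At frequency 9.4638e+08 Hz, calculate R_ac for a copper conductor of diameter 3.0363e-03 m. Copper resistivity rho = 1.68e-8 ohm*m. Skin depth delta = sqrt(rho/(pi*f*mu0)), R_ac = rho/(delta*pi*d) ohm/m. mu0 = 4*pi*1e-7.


delta = sqrt(1.68e-8 / (pi * 9.4638e+08 * 4*pi*1e-7)) = 2.120518e-06 m
R_ac = 1.68e-8 / (2.120518e-06 * pi * 3.0363e-03) = 0.8306 ohm/m

0.8306 ohm/m


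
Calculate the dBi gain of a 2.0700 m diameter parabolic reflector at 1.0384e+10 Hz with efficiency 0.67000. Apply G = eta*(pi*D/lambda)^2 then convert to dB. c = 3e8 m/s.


lambda = c / f = 3.0000e+08 / 1.0384e+10 = 0.02889060 m
G_linear = 0.67000 * (pi * 2.0700 / 0.02889060)^2 = 33947.06
G_dBi = 10 * log10(33947.06) = 45.31 dBi

45.31 dBi


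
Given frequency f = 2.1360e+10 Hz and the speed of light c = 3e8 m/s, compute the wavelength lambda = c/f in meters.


lambda = c / f = 3.0000e+08 / 2.1360e+10 = 0.01404 m

0.01404 m


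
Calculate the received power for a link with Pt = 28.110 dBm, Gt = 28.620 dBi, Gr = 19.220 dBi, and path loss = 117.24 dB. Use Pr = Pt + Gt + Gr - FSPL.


Pr = 28.110 + 28.620 + 19.220 - 117.24 = -41.29 dBm

-41.29 dBm


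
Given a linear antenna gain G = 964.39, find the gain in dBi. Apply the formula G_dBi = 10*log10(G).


G_dBi = 10 * log10(964.39) = 29.84 dBi

29.84 dBi


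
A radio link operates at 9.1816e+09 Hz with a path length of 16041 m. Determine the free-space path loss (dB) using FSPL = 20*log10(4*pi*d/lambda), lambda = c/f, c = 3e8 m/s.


lambda = c / f = 3.0000e+08 / 9.1816e+09 = 0.03267404 m
FSPL = 20 * log10(4*pi*16041/0.03267404) = 135.8 dB

135.8 dB


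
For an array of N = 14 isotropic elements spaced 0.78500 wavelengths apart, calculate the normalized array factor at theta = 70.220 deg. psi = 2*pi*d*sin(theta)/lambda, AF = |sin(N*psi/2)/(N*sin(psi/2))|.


psi = 2*pi*0.78500*sin(70.220 deg) = 4.641290 rad
AF = |sin(14*4.641290/2) / (14*sin(4.641290/2))| = 0.08577

0.08577


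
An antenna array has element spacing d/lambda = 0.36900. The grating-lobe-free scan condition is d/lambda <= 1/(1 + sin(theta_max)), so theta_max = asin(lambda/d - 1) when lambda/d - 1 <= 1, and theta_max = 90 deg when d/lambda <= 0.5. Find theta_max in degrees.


lambda/d - 1 = 1/0.36900 - 1 = 1.710027 >= 1
d/lambda <= 0.5, so the array can scan to endfire without grating lobes: theta_max = 90 deg

90 deg


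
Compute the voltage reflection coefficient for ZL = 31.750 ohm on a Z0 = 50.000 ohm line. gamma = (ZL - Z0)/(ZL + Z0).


gamma = (31.750 - 50.000) / (31.750 + 50.000) = -0.2232

-0.2232


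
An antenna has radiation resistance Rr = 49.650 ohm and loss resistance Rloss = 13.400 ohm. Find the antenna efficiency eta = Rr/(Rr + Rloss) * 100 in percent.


eta = 49.650 / (49.650 + 13.400) * 100 = 78.75%

78.75%


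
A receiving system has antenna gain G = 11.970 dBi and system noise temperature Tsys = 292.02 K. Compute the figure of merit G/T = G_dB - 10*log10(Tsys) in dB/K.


G/T = 11.970 - 10*log10(292.02) = 11.970 - 24.65413 = -12.68 dB/K

-12.68 dB/K


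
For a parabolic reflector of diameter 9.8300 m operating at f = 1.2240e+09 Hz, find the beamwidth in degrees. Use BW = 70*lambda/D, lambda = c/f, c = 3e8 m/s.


lambda = c / f = 3.0000e+08 / 1.2240e+09 = 0.2450980 m
BW = 70 * 0.2450980 / 9.8300 = 1.745 deg

1.745 deg


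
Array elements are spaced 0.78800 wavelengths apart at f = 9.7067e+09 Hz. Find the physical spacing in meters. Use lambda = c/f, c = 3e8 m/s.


lambda = c / f = 3.0000e+08 / 9.7067e+09 = 0.03090649 m
d = 0.78800 * 0.03090649 = 0.02435 m

0.02435 m


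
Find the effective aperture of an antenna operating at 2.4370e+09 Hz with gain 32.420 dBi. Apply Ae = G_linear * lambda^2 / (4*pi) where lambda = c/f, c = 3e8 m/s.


lambda = c / f = 3.0000e+08 / 2.4370e+09 = 0.1231022 m
G_linear = 10^(32.420/10) = 1745.822
Ae = G_linear * lambda^2 / (4*pi) = 1745.822 * 0.1231022^2 / (4*pi) = 2.105 m^2

2.105 m^2


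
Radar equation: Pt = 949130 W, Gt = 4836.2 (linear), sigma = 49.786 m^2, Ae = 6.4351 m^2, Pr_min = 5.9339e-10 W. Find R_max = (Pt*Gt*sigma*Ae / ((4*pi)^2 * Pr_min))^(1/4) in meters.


R^4 = 949130*4836.2*49.786*6.4351 / ((4*pi)^2 * 5.9339e-10) = 1.569396e+19
R_max = 1.569396e+19^0.25 = 62941 m

62941 m


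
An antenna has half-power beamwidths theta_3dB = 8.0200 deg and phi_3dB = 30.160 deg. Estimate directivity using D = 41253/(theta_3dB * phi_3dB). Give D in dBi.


D_linear = 41253 / (8.0200 * 30.160) = 170.5493
D_dBi = 10 * log10(170.5493) = 22.32 dBi

22.32 dBi


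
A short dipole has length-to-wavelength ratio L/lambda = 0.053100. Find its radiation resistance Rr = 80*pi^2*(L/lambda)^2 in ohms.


Rr = 80 * pi^2 * (0.053100)^2 = 80 * 9.869604 * 2.819610e-03 = 2.226 ohm

2.226 ohm
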